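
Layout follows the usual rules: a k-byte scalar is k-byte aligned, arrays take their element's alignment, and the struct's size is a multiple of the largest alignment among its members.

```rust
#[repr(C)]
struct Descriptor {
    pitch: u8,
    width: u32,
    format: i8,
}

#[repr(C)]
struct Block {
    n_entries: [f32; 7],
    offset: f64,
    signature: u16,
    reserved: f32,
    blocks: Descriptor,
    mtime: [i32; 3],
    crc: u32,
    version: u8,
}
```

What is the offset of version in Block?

Descriptor: pitch at 0 (size 1, align 1) → ends 1; pad 3 to align 4 for width; width at 4 (size 4, align 4) → ends 8; format at 8 (size 1, align 1) → ends 9; tail pad 3 to reach multiple of 4; total 12 bytes, alignment 4
n_entries at 0 (size 28, align 4) → ends 28
pad 4 to align 8 for offset
offset at 32 (size 8, align 8) → ends 40
signature at 40 (size 2, align 2) → ends 42
pad 2 to align 4 for reserved
reserved at 44 (size 4, align 4) → ends 48
blocks at 48 (size 12, align 4) → ends 60
mtime at 60 (size 12, align 4) → ends 72
crc at 72 (size 4, align 4) → ends 76
version at 76 (size 1, align 1) → ends 77

76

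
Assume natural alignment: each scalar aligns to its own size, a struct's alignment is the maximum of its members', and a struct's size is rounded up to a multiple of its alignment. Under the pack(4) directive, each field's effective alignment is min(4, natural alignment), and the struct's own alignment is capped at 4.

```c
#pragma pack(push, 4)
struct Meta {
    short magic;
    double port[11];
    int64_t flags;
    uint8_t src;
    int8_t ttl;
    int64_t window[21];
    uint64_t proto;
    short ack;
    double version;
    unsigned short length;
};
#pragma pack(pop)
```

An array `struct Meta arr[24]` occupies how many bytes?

0..2  magic  (2B, 2-aligned)
2..4  -- padding (2B)
4..92  port  (88B, 4-aligned)
92..100  flags  (8B, 4-aligned)
100..101  src  (1B, 1-aligned)
101..102  ttl  (1B, 1-aligned)
102..104  -- padding (2B)
104..272  window  (168B, 4-aligned)
272..280  proto  (8B, 4-aligned)
280..282  ack  (2B, 2-aligned)
282..284  -- padding (2B)
284..292  version  (8B, 4-aligned)
292..294  length  (2B, 2-aligned)
294..296  -- tail padding (2B)
sizeof = 296, alignof = 4
array of 24: 24 × 296 = 7104

7104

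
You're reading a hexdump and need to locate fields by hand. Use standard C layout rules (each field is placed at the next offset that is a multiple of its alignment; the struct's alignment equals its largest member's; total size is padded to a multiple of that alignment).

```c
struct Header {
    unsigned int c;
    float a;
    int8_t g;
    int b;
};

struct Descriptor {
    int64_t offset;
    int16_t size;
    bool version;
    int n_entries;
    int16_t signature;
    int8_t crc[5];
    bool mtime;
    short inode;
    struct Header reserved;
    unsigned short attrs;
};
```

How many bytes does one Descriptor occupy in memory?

48

Header: c at 0 (size 4, align 4) → ends 4; a at 4 (size 4, align 4) → ends 8; g at 8 (size 1, align 1) → ends 9; pad 3 to align 4 for b; b at 12 (size 4, align 4) → ends 16; total 16 bytes, alignment 4
offset at 0 (size 8, align 8) → ends 8
size at 8 (size 2, align 2) → ends 10
version at 10 (size 1, align 1) → ends 11
pad 1 to align 4 for n_entries
n_entries at 12 (size 4, align 4) → ends 16
signature at 16 (size 2, align 2) → ends 18
crc at 18 (size 5, align 1) → ends 23
mtime at 23 (size 1, align 1) → ends 24
inode at 24 (size 2, align 2) → ends 26
pad 2 to align 4 for reserved
reserved at 28 (size 16, align 4) → ends 44
attrs at 44 (size 2, align 2) → ends 46
tail pad 2 to reach multiple of 8
total 48 bytes, alignment 8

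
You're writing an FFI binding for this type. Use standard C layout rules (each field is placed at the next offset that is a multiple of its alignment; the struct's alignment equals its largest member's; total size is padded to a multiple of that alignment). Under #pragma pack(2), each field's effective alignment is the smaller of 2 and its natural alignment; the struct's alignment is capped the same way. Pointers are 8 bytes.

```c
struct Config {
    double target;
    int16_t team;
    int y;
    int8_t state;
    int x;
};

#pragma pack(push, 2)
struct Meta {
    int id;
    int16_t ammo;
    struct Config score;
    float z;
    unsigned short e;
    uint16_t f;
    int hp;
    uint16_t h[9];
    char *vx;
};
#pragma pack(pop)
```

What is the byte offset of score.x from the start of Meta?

Config: @0: target [8B, align 8] → 8; @8: team [2B, align 2] → 10; +2 pad (align 4); @12: y [4B, align 4] → 16; @16: state [1B, align 1] → 17; +3 pad (align 4); @20: x [4B, align 4] → 24; size 24, align 8
@0: id [4B, align 2] → 4
@4: ammo [2B, align 2] → 6
@6: score [24B, align 2] → 30
within Config: x at 20
6 + 20 = 26

26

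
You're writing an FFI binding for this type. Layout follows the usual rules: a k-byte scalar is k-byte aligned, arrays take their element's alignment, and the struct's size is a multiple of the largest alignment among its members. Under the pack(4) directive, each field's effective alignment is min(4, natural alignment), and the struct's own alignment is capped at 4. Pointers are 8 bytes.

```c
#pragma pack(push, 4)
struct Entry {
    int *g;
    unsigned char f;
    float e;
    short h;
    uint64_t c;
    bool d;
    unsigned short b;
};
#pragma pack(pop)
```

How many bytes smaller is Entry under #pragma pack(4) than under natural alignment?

natural layout:
  0..8  g  (8B, 8-aligned)
  8..9  f  (1B, 1-aligned)
  9..12  -- padding (3B)
  12..16  e  (4B, 4-aligned)
  16..18  h  (2B, 2-aligned)
  18..24  -- padding (6B)
  24..32  c  (8B, 8-aligned)
  32..33  d  (1B, 1-aligned)
  33..34  -- padding (1B)
  34..36  b  (2B, 2-aligned)
  36..40  -- tail padding (4B)
  sizeof = 40, alignof = 8
packed(4) layout:
  0..8  g  (8B, 4-aligned)
  8..9  f  (1B, 1-aligned)
  9..12  -- padding (3B)
  12..16  e  (4B, 4-aligned)
  16..18  h  (2B, 2-aligned)
  18..20  -- padding (2B)
  20..28  c  (8B, 4-aligned)
  28..29  d  (1B, 1-aligned)
  29..30  -- padding (1B)
  30..32  b  (2B, 2-aligned)
  sizeof = 32, alignof = 4
40 − 32 = 8

8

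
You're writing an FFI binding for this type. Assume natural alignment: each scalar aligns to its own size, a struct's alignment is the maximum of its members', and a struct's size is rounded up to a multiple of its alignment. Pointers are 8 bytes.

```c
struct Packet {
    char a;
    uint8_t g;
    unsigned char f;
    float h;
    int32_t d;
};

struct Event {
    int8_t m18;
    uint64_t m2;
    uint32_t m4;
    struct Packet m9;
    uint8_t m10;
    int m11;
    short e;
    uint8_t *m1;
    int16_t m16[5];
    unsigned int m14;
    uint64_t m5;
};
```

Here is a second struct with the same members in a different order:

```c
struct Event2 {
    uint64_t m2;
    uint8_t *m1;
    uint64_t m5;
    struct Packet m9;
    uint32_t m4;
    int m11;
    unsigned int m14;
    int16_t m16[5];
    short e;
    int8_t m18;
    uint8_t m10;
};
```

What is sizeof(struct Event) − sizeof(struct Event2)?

Packet: 0..1  a  (1B, 1-aligned); 1..2  g  (1B, 1-aligned); 2..3  f  (1B, 1-aligned); 3..4  -- padding (1B); 4..8  h  (4B, 4-aligned); 8..12  d  (4B, 4-aligned); sizeof = 12, alignof = 4
0..1  m18  (1B, 1-aligned)
1..8  -- padding (7B)
8..16  m2  (8B, 8-aligned)
16..20  m4  (4B, 4-aligned)
20..32  m9  (12B, 4-aligned)
32..33  m10  (1B, 1-aligned)
33..36  -- padding (3B)
36..40  m11  (4B, 4-aligned)
40..42  e  (2B, 2-aligned)
42..48  -- padding (6B)
48..56  m1  (8B, 8-aligned)
56..66  m16  (10B, 2-aligned)
66..68  -- padding (2B)
68..72  m14  (4B, 4-aligned)
72..80  m5  (8B, 8-aligned)
sizeof = 80, alignof = 8
— Event2 —
0..8  m2  (8B, 8-aligned)
8..16  m1  (8B, 8-aligned)
16..24  m5  (8B, 8-aligned)
24..36  m9  (12B, 4-aligned)
36..40  m4  (4B, 4-aligned)
40..44  m11  (4B, 4-aligned)
44..48  m14  (4B, 4-aligned)
48..58  m16  (10B, 2-aligned)
58..60  e  (2B, 2-aligned)
60..61  m18  (1B, 1-aligned)
61..62  m10  (1B, 1-aligned)
62..64  -- tail padding (2B)
sizeof = 64, alignof = 8
80 − 64 = 16

16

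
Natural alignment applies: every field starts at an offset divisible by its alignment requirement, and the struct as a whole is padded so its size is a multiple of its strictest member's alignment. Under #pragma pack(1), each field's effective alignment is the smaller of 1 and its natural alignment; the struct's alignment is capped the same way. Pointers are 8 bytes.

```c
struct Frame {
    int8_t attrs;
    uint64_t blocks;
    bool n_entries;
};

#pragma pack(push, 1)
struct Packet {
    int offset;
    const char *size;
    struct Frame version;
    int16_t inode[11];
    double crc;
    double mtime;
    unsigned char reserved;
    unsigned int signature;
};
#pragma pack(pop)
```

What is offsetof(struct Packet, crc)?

58

Frame: 0..1  attrs  (1B, 1-aligned); 1..8  -- padding (7B); 8..16  blocks  (8B, 8-aligned); 16..17  n_entries  (1B, 1-aligned); 17..24  -- tail padding (7B); sizeof = 24, alignof = 8
0..4  offset  (4B, 1-aligned)
4..12  size  (8B, 1-aligned)
12..36  version  (24B, 1-aligned)
36..58  inode  (22B, 1-aligned)
58..66  crc  (8B, 1-aligned)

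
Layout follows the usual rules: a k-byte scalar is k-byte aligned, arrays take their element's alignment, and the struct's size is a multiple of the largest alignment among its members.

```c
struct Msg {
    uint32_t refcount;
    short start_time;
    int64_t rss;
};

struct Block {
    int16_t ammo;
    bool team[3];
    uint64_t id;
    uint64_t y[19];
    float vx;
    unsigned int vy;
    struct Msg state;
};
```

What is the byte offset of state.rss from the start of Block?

Msg: @0: refcount [4B, align 4] → 4; @4: start_time [2B, align 2] → 6; +2 pad (align 8); @8: rss [8B, align 8] → 16; size 16, align 8
@0: ammo [2B, align 2] → 2
@2: team [3B, align 1] → 5
+3 pad (align 8)
@8: id [8B, align 8] → 16
@16: y [152B, align 8] → 168
@168: vx [4B, align 4] → 172
@172: vy [4B, align 4] → 176
@176: state [16B, align 8] → 192
within Msg: rss at 8
176 + 8 = 184

184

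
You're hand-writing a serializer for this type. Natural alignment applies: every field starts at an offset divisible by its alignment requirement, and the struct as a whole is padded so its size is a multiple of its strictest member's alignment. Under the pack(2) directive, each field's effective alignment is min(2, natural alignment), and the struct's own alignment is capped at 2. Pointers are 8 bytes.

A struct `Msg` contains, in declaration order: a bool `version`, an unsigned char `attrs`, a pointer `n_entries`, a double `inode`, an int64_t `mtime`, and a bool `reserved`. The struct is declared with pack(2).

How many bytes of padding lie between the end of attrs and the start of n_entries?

0..1  version  (1B, 1-aligned)
1..2  attrs  (1B, 1-aligned)
2..10  n_entries  (8B, 2-aligned)

0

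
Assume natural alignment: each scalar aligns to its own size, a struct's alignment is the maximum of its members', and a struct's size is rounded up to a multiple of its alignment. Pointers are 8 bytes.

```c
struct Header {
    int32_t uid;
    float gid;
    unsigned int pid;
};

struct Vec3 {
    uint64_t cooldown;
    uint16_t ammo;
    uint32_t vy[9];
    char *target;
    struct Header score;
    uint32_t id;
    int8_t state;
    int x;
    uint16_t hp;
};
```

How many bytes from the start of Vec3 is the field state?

72

Header: 0..4  uid  (4B, 4-aligned); 4..8  gid  (4B, 4-aligned); 8..12  pid  (4B, 4-aligned); sizeof = 12, alignof = 4
0..8  cooldown  (8B, 8-aligned)
8..10  ammo  (2B, 2-aligned)
10..12  -- padding (2B)
12..48  vy  (36B, 4-aligned)
48..56  target  (8B, 8-aligned)
56..68  score  (12B, 4-aligned)
68..72  id  (4B, 4-aligned)
72..73  state  (1B, 1-aligned)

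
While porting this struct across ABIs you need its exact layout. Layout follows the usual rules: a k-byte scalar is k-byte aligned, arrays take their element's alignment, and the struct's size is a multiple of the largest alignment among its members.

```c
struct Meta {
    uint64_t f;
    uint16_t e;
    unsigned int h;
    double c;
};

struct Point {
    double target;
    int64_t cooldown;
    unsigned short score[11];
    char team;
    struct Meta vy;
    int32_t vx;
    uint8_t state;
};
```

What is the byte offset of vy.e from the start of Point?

Meta: 0..8  f  (8B, 8-aligned); 8..10  e  (2B, 2-aligned); 10..12  -- padding (2B); 12..16  h  (4B, 4-aligned); 16..24  c  (8B, 8-aligned); sizeof = 24, alignof = 8
0..8  target  (8B, 8-aligned)
8..16  cooldown  (8B, 8-aligned)
16..38  score  (22B, 2-aligned)
38..39  team  (1B, 1-aligned)
39..40  -- padding (1B)
40..64  vy  (24B, 8-aligned)
within Meta: e at 8
40 + 8 = 48

48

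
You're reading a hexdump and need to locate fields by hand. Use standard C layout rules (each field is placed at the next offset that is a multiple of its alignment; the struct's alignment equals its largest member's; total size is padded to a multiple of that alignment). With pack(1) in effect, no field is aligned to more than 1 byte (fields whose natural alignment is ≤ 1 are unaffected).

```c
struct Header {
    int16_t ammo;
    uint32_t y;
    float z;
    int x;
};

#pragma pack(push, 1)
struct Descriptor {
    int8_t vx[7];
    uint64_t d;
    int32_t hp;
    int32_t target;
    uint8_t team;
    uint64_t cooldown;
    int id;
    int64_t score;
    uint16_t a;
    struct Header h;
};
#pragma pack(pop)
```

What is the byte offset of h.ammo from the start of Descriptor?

Header: @0: ammo [2B, align 2] → 2; +2 pad (align 4); @4: y [4B, align 4] → 8; @8: z [4B, align 4] → 12; @12: x [4B, align 4] → 16; size 16, align 4
@0: vx [7B, align 1] → 7
@7: d [8B, align 1] → 15
@15: hp [4B, align 1] → 19
@19: target [4B, align 1] → 23
@23: team [1B, align 1] → 24
@24: cooldown [8B, align 1] → 32
@32: id [4B, align 1] → 36
@36: score [8B, align 1] → 44
@44: a [2B, align 1] → 46
@46: h [16B, align 1] → 62
within Header: ammo at 0
46 + 0 = 46

46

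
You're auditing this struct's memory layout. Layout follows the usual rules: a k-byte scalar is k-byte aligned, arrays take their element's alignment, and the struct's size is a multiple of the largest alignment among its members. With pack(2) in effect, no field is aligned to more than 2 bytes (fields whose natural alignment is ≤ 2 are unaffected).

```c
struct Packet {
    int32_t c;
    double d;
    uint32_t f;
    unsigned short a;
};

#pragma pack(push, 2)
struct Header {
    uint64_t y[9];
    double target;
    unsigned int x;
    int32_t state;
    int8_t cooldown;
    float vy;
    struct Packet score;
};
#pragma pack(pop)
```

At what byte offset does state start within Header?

84

Packet: 0..4  c  (4B, 4-aligned); 4..8  -- padding (4B); 8..16  d  (8B, 8-aligned); 16..20  f  (4B, 4-aligned); 20..22  a  (2B, 2-aligned); 22..24  -- tail padding (2B); sizeof = 24, alignof = 8
0..72  y  (72B, 2-aligned)
72..80  target  (8B, 2-aligned)
80..84  x  (4B, 2-aligned)
84..88  state  (4B, 2-aligned)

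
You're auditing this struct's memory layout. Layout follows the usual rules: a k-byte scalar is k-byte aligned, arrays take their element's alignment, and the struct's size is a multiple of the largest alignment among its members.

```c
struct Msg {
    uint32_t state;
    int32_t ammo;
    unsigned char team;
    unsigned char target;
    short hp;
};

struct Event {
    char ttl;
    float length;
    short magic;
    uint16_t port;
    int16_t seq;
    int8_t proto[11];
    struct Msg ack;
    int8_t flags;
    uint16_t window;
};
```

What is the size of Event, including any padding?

Msg: 0..4  state  (4B, 4-aligned); 4..8  ammo  (4B, 4-aligned); 8..9  team  (1B, 1-aligned); 9..10  target  (1B, 1-aligned); 10..12  hp  (2B, 2-aligned); sizeof = 12, alignof = 4
0..1  ttl  (1B, 1-aligned)
1..4  -- padding (3B)
4..8  length  (4B, 4-aligned)
8..10  magic  (2B, 2-aligned)
10..12  port  (2B, 2-aligned)
12..14  seq  (2B, 2-aligned)
14..25  proto  (11B, 1-aligned)
25..28  -- padding (3B)
28..40  ack  (12B, 4-aligned)
40..41  flags  (1B, 1-aligned)
41..42  -- padding (1B)
42..44  window  (2B, 2-aligned)
sizeof = 44, alignof = 4

44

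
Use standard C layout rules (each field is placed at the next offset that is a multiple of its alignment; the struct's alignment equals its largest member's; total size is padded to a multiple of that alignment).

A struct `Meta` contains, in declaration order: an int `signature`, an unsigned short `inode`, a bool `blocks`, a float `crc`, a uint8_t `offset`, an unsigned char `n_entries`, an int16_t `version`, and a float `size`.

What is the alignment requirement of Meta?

member alignments: signature=4, inode=2, blocks=1, crc=4, offset=1, n_entries=1, version=2, size=4
max = 4

4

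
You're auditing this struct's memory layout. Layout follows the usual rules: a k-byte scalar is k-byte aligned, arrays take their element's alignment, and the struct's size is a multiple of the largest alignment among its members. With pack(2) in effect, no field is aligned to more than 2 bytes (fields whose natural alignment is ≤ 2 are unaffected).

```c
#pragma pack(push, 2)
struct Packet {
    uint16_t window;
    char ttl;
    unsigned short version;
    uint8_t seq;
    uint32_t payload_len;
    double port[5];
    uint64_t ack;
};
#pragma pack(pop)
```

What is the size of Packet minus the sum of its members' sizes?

2

@0: window [2B, align 2] → 2
@2: ttl [1B, align 1] → 3
+1 pad (align 2)
@4: version [2B, align 2] → 6
@6: seq [1B, align 1] → 7
+1 pad (align 2)
@8: payload_len [4B, align 2] → 12
@12: port [40B, align 2] → 52
@52: ack [8B, align 2] → 60
size 60, align 2
data bytes 58, size 60 → padding 2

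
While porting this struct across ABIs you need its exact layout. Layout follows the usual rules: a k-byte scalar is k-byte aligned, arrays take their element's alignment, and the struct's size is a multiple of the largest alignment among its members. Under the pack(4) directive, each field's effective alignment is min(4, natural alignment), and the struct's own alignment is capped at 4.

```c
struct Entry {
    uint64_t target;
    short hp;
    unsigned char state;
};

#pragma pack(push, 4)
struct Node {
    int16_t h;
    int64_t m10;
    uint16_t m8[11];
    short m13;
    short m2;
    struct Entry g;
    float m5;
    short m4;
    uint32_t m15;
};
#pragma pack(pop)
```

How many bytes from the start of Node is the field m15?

Entry: @0: target [8B, align 8] → 8; @8: hp [2B, align 2] → 10; @10: state [1B, align 1] → 11; +5 tail pad (align 8); size 16, align 8
@0: h [2B, align 2] → 2
+2 pad (align 4)
@4: m10 [8B, align 4] → 12
@12: m8 [22B, align 2] → 34
@34: m13 [2B, align 2] → 36
@36: m2 [2B, align 2] → 38
+2 pad (align 4)
@40: g [16B, align 4] → 56
@56: m5 [4B, align 4] → 60
@60: m4 [2B, align 2] → 62
+2 pad (align 4)
@64: m15 [4B, align 4] → 68

64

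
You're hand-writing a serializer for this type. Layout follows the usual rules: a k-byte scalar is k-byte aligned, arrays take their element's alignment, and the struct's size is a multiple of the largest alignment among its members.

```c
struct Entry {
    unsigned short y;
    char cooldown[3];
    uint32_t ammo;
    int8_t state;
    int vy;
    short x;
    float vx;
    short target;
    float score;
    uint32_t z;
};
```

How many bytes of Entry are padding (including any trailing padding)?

@0: y [2B, align 2] → 2
@2: cooldown [3B, align 1] → 5
+3 pad (align 4)
@8: ammo [4B, align 4] → 12
@12: state [1B, align 1] → 13
+3 pad (align 4)
@16: vy [4B, align 4] → 20
@20: x [2B, align 2] → 22
+2 pad (align 4)
@24: vx [4B, align 4] → 28
@28: target [2B, align 2] → 30
+2 pad (align 4)
@32: score [4B, align 4] → 36
@36: z [4B, align 4] → 40
size 40, align 4
data bytes 30, size 40 → padding 10

10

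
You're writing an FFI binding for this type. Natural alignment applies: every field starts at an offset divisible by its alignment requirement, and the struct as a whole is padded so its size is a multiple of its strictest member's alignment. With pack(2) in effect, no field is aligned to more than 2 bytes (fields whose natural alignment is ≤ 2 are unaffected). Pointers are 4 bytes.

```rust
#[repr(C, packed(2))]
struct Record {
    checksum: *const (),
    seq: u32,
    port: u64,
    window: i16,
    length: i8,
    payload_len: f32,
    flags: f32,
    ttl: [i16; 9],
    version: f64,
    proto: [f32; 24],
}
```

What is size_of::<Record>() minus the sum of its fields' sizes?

checksum at 0 (size 4, align 2) → ends 4
seq at 4 (size 4, align 2) → ends 8
port at 8 (size 8, align 2) → ends 16
window at 16 (size 2, align 2) → ends 18
length at 18 (size 1, align 1) → ends 19
pad 1 to align 2 for payload_len
payload_len at 20 (size 4, align 2) → ends 24
flags at 24 (size 4, align 2) → ends 28
ttl at 28 (size 18, align 2) → ends 46
version at 46 (size 8, align 2) → ends 54
proto at 54 (size 96, align 2) → ends 150
total 150 bytes, alignment 2
data bytes 149, size 150 → padding 1

1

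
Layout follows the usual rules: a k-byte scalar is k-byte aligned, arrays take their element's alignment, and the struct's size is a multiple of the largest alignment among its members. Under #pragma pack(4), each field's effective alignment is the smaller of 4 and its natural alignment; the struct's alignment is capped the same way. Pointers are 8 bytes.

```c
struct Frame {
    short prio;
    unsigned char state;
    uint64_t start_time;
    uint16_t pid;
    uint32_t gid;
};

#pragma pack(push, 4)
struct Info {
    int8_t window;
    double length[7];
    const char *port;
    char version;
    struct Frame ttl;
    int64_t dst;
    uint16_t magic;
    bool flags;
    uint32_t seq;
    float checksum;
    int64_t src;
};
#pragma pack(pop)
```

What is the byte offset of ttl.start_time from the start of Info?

Frame: @0: prio [2B, align 2] → 2; @2: state [1B, align 1] → 3; +5 pad (align 8); @8: start_time [8B, align 8] → 16; @16: pid [2B, align 2] → 18; +2 pad (align 4); @20: gid [4B, align 4] → 24; size 24, align 8
@0: window [1B, align 1] → 1
+3 pad (align 4)
@4: length [56B, align 4] → 60
@60: port [8B, align 4] → 68
@68: version [1B, align 1] → 69
+3 pad (align 4)
@72: ttl [24B, align 4] → 96
within Frame: start_time at 8
72 + 8 = 80

80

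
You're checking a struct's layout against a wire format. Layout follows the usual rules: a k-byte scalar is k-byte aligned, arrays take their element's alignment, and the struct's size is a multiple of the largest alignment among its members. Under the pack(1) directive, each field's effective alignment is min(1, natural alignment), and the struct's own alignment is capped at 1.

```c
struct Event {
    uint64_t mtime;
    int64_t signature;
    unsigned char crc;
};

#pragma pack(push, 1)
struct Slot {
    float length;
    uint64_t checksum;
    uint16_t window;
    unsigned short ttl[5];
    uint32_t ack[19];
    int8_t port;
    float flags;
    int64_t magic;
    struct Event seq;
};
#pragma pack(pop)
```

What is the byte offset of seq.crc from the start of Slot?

129

Event: 0..8  mtime  (8B, 8-aligned); 8..16  signature  (8B, 8-aligned); 16..17  crc  (1B, 1-aligned); 17..24  -- tail padding (7B); sizeof = 24, alignof = 8
0..4  length  (4B, 1-aligned)
4..12  checksum  (8B, 1-aligned)
12..14  window  (2B, 1-aligned)
14..24  ttl  (10B, 1-aligned)
24..100  ack  (76B, 1-aligned)
100..101  port  (1B, 1-aligned)
101..105  flags  (4B, 1-aligned)
105..113  magic  (8B, 1-aligned)
113..137  seq  (24B, 1-aligned)
within Event: crc at 16
113 + 16 = 129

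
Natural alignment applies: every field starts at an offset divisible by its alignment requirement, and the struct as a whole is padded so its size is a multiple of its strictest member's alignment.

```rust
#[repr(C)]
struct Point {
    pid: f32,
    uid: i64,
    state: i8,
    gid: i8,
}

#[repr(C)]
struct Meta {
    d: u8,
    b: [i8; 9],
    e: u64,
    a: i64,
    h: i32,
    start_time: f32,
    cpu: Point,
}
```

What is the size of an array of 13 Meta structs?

832

Point: @0: pid [4B, align 4] → 4; +4 pad (align 8); @8: uid [8B, align 8] → 16; @16: state [1B, align 1] → 17; @17: gid [1B, align 1] → 18; +6 tail pad (align 8); size 24, align 8
@0: d [1B, align 1] → 1
@1: b [9B, align 1] → 10
+6 pad (align 8)
@16: e [8B, align 8] → 24
@24: a [8B, align 8] → 32
@32: h [4B, align 4] → 36
@36: start_time [4B, align 4] → 40
@40: cpu [24B, align 8] → 64
size 64, align 8
array of 13: 13 × 64 = 832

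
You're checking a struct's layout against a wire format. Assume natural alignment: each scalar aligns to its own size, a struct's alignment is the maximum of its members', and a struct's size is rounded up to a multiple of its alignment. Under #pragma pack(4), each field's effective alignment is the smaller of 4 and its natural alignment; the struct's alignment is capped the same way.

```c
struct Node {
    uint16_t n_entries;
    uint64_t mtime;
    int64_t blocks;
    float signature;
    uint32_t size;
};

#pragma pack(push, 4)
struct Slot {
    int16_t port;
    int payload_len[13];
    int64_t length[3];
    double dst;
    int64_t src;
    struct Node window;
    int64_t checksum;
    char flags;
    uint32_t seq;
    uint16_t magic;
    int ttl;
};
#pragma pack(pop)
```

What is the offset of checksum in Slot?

128

Node: @0: n_entries [2B, align 2] → 2; +6 pad (align 8); @8: mtime [8B, align 8] → 16; @16: blocks [8B, align 8] → 24; @24: signature [4B, align 4] → 28; @28: size [4B, align 4] → 32; size 32, align 8
@0: port [2B, align 2] → 2
+2 pad (align 4)
@4: payload_len [52B, align 4] → 56
@56: length [24B, align 4] → 80
@80: dst [8B, align 4] → 88
@88: src [8B, align 4] → 96
@96: window [32B, align 4] → 128
@128: checksum [8B, align 4] → 136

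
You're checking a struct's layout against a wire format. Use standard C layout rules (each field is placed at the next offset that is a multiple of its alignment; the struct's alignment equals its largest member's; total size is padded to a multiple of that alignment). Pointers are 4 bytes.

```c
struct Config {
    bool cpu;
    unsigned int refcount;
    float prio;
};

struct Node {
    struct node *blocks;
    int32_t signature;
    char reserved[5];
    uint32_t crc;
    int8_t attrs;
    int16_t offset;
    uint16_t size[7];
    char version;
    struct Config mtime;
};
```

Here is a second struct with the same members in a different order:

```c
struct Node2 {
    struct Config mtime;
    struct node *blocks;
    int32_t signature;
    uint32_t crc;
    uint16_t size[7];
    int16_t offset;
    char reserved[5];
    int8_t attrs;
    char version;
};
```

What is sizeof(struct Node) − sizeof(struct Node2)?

4

Config: cpu at 0 (size 1, align 1) → ends 1; pad 3 to align 4 for refcount; refcount at 4 (size 4, align 4) → ends 8; prio at 8 (size 4, align 4) → ends 12; total 12 bytes, alignment 4
blocks at 0 (size 4, align 4) → ends 4
signature at 4 (size 4, align 4) → ends 8
reserved at 8 (size 5, align 1) → ends 13
pad 3 to align 4 for crc
crc at 16 (size 4, align 4) → ends 20
attrs at 20 (size 1, align 1) → ends 21
pad 1 to align 2 for offset
offset at 22 (size 2, align 2) → ends 24
size at 24 (size 14, align 2) → ends 38
version at 38 (size 1, align 1) → ends 39
pad 1 to align 4 for mtime
mtime at 40 (size 12, align 4) → ends 52
total 52 bytes, alignment 4
— Node2 —
mtime at 0 (size 12, align 4) → ends 12
blocks at 12 (size 4, align 4) → ends 16
signature at 16 (size 4, align 4) → ends 20
crc at 20 (size 4, align 4) → ends 24
size at 24 (size 14, align 2) → ends 38
offset at 38 (size 2, align 2) → ends 40
reserved at 40 (size 5, align 1) → ends 45
attrs at 45 (size 1, align 1) → ends 46
version at 46 (size 1, align 1) → ends 47
tail pad 1 to reach multiple of 4
total 48 bytes, alignment 4
52 − 48 = 4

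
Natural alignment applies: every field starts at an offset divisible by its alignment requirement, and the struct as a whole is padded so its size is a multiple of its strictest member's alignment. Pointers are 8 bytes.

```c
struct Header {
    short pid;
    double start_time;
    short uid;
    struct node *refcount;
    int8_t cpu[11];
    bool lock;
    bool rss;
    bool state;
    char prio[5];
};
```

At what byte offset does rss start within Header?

44

pid at 0 (size 2, align 2) → ends 2
pad 6 to align 8 for start_time
start_time at 8 (size 8, align 8) → ends 16
uid at 16 (size 2, align 2) → ends 18
pad 6 to align 8 for refcount
refcount at 24 (size 8, align 8) → ends 32
cpu at 32 (size 11, align 1) → ends 43
lock at 43 (size 1, align 1) → ends 44
rss at 44 (size 1, align 1) → ends 45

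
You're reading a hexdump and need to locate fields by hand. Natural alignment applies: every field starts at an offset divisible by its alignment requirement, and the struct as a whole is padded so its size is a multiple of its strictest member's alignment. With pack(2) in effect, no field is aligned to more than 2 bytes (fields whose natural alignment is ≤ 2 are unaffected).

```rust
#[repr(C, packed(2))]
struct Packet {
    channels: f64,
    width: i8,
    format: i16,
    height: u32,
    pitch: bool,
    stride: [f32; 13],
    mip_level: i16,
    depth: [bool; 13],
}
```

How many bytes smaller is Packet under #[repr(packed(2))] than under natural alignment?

natural layout:
  channels at 0 (size 8, align 8) → ends 8
  width at 8 (size 1, align 1) → ends 9
  pad 1 to align 2 for format
  format at 10 (size 2, align 2) → ends 12
  height at 12 (size 4, align 4) → ends 16
  pitch at 16 (size 1, align 1) → ends 17
  pad 3 to align 4 for stride
  stride at 20 (size 52, align 4) → ends 72
  mip_level at 72 (size 2, align 2) → ends 74
  depth at 74 (size 13, align 1) → ends 87
  tail pad 1 to reach multiple of 8
  total 88 bytes, alignment 8
packed(2) layout:
  channels at 0 (size 8, align 2) → ends 8
  width at 8 (size 1, align 1) → ends 9
  pad 1 to align 2 for format
  format at 10 (size 2, align 2) → ends 12
  height at 12 (size 4, align 2) → ends 16
  pitch at 16 (size 1, align 1) → ends 17
  pad 1 to align 2 for stride
  stride at 18 (size 52, align 2) → ends 70
  mip_level at 70 (size 2, align 2) → ends 72
  depth at 72 (size 13, align 1) → ends 85
  tail pad 1 to reach multiple of 2
  total 86 bytes, alignment 2
88 − 86 = 2

2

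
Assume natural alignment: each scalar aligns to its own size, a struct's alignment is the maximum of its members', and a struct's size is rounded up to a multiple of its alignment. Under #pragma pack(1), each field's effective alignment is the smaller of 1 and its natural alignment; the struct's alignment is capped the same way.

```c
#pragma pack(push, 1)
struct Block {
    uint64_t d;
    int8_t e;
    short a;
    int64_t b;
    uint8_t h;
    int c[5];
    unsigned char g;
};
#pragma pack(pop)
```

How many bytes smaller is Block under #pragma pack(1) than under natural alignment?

15

natural layout:
  @0: d [8B, align 8] → 8
  @8: e [1B, align 1] → 9
  +1 pad (align 2)
  @10: a [2B, align 2] → 12
  +4 pad (align 8)
  @16: b [8B, align 8] → 24
  @24: h [1B, align 1] → 25
  +3 pad (align 4)
  @28: c [20B, align 4] → 48
  @48: g [1B, align 1] → 49
  +7 tail pad (align 8)
  size 56, align 8
packed(1) layout:
  @0: d [8B, align 1] → 8
  @8: e [1B, align 1] → 9
  @9: a [2B, align 1] → 11
  @11: b [8B, align 1] → 19
  @19: h [1B, align 1] → 20
  @20: c [20B, align 1] → 40
  @40: g [1B, align 1] → 41
  size 41, align 1
56 − 41 = 15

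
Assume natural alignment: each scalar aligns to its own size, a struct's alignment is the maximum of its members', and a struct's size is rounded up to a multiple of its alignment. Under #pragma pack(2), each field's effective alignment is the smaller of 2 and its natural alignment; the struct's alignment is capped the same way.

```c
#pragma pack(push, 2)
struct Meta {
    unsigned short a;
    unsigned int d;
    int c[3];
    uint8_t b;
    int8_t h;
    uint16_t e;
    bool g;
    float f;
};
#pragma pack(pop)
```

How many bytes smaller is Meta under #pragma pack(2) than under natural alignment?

natural layout:
  @0: a [2B, align 2] → 2
  +2 pad (align 4)
  @4: d [4B, align 4] → 8
  @8: c [12B, align 4] → 20
  @20: b [1B, align 1] → 21
  @21: h [1B, align 1] → 22
  @22: e [2B, align 2] → 24
  @24: g [1B, align 1] → 25
  +3 pad (align 4)
  @28: f [4B, align 4] → 32
  size 32, align 4
packed(2) layout:
  @0: a [2B, align 2] → 2
  @2: d [4B, align 2] → 6
  @6: c [12B, align 2] → 18
  @18: b [1B, align 1] → 19
  @19: h [1B, align 1] → 20
  @20: e [2B, align 2] → 22
  @22: g [1B, align 1] → 23
  +1 pad (align 2)
  @24: f [4B, align 2] → 28
  size 28, align 2
32 − 28 = 4

4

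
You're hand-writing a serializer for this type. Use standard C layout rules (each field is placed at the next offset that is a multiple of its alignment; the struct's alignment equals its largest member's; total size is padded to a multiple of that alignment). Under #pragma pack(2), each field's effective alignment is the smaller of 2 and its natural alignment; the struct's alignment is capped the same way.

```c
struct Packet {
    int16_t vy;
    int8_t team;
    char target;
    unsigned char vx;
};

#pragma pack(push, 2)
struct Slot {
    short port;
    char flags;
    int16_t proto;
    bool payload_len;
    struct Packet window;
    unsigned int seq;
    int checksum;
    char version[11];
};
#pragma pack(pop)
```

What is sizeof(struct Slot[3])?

102

Packet: @0: vy [2B, align 2] → 2; @2: team [1B, align 1] → 3; @3: target [1B, align 1] → 4; @4: vx [1B, align 1] → 5; +1 tail pad (align 2); size 6, align 2
@0: port [2B, align 2] → 2
@2: flags [1B, align 1] → 3
+1 pad (align 2)
@4: proto [2B, align 2] → 6
@6: payload_len [1B, align 1] → 7
+1 pad (align 2)
@8: window [6B, align 2] → 14
@14: seq [4B, align 2] → 18
@18: checksum [4B, align 2] → 22
@22: version [11B, align 1] → 33
+1 tail pad (align 2)
size 34, align 2
array of 3: 3 × 34 = 102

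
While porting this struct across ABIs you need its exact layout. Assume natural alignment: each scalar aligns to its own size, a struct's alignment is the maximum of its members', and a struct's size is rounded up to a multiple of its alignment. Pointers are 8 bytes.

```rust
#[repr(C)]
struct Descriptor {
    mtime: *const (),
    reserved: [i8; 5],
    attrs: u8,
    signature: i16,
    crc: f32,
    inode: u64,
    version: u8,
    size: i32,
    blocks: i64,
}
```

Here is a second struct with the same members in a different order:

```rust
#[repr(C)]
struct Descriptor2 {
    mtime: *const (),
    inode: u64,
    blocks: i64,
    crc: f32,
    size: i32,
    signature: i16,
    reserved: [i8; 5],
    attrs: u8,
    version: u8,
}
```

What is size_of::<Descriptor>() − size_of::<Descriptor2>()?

mtime at 0 (size 8, align 8) → ends 8
reserved at 8 (size 5, align 1) → ends 13
attrs at 13 (size 1, align 1) → ends 14
signature at 14 (size 2, align 2) → ends 16
crc at 16 (size 4, align 4) → ends 20
pad 4 to align 8 for inode
inode at 24 (size 8, align 8) → ends 32
version at 32 (size 1, align 1) → ends 33
pad 3 to align 4 for size
size at 36 (size 4, align 4) → ends 40
blocks at 40 (size 8, align 8) → ends 48
total 48 bytes, alignment 8
— Descriptor2 —
mtime at 0 (size 8, align 8) → ends 8
inode at 8 (size 8, align 8) → ends 16
blocks at 16 (size 8, align 8) → ends 24
crc at 24 (size 4, align 4) → ends 28
size at 28 (size 4, align 4) → ends 32
signature at 32 (size 2, align 2) → ends 34
reserved at 34 (size 5, align 1) → ends 39
attrs at 39 (size 1, align 1) → ends 40
version at 40 (size 1, align 1) → ends 41
tail pad 7 to reach multiple of 8
total 48 bytes, alignment 8
48 − 48 = 0

0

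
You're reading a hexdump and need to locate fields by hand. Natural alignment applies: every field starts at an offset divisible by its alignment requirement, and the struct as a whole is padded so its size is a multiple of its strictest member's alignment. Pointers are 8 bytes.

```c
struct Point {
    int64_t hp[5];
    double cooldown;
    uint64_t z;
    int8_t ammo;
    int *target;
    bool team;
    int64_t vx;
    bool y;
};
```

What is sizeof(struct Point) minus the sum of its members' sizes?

21

@0: hp [40B, align 8] → 40
@40: cooldown [8B, align 8] → 48
@48: z [8B, align 8] → 56
@56: ammo [1B, align 1] → 57
+7 pad (align 8)
@64: target [8B, align 8] → 72
@72: team [1B, align 1] → 73
+7 pad (align 8)
@80: vx [8B, align 8] → 88
@88: y [1B, align 1] → 89
+7 tail pad (align 8)
size 96, align 8
data bytes 75, size 96 → padding 21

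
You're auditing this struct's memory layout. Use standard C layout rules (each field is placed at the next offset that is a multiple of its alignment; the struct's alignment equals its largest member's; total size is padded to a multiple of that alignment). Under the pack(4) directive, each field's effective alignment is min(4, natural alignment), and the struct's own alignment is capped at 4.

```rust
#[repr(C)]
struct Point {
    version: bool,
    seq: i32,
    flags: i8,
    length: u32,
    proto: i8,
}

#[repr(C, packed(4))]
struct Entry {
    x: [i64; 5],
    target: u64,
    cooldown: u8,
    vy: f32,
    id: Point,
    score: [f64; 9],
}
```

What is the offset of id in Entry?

56

Point: version at 0 (size 1, align 1) → ends 1; pad 3 to align 4 for seq; seq at 4 (size 4, align 4) → ends 8; flags at 8 (size 1, align 1) → ends 9; pad 3 to align 4 for length; length at 12 (size 4, align 4) → ends 16; proto at 16 (size 1, align 1) → ends 17; tail pad 3 to reach multiple of 4; total 20 bytes, alignment 4
x at 0 (size 40, align 4) → ends 40
target at 40 (size 8, align 4) → ends 48
cooldown at 48 (size 1, align 1) → ends 49
pad 3 to align 4 for vy
vy at 52 (size 4, align 4) → ends 56
id at 56 (size 20, align 4) → ends 76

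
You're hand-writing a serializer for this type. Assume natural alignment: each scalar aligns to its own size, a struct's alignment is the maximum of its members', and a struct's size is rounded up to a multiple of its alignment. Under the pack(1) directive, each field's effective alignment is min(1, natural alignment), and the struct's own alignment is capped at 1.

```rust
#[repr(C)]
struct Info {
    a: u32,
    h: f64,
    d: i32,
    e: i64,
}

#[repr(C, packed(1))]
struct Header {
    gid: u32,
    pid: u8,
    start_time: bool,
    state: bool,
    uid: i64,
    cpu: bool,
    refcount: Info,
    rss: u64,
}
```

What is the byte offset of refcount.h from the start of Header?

24

Info: a at 0 (size 4, align 4) → ends 4; pad 4 to align 8 for h; h at 8 (size 8, align 8) → ends 16; d at 16 (size 4, align 4) → ends 20; pad 4 to align 8 for e; e at 24 (size 8, align 8) → ends 32; total 32 bytes, alignment 8
gid at 0 (size 4, align 1) → ends 4
pid at 4 (size 1, align 1) → ends 5
start_time at 5 (size 1, align 1) → ends 6
state at 6 (size 1, align 1) → ends 7
uid at 7 (size 8, align 1) → ends 15
cpu at 15 (size 1, align 1) → ends 16
refcount at 16 (size 32, align 1) → ends 48
within Info: h at 8
16 + 8 = 24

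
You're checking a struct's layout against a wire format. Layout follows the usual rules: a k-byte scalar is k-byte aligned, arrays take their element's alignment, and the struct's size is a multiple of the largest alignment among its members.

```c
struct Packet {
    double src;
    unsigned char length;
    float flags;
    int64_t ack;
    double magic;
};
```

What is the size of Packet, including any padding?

32

@0: src [8B, align 8] → 8
@8: length [1B, align 1] → 9
+3 pad (align 4)
@12: flags [4B, align 4] → 16
@16: ack [8B, align 8] → 24
@24: magic [8B, align 8] → 32
size 32, align 8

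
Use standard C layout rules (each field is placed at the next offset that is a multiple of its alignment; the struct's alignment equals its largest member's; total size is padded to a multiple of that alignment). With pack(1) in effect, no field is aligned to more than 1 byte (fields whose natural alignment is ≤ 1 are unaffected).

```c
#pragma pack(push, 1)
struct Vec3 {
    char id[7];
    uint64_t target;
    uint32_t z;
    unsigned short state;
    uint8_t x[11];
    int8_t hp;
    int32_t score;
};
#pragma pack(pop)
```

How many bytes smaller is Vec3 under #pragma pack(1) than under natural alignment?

3

natural layout:
  id at 0 (size 7, align 1) → ends 7
  pad 1 to align 8 for target
  target at 8 (size 8, align 8) → ends 16
  z at 16 (size 4, align 4) → ends 20
  state at 20 (size 2, align 2) → ends 22
  x at 22 (size 11, align 1) → ends 33
  hp at 33 (size 1, align 1) → ends 34
  pad 2 to align 4 for score
  score at 36 (size 4, align 4) → ends 40
  total 40 bytes, alignment 8
packed(1) layout:
  id at 0 (size 7, align 1) → ends 7
  target at 7 (size 8, align 1) → ends 15
  z at 15 (size 4, align 1) → ends 19
  state at 19 (size 2, align 1) → ends 21
  x at 21 (size 11, align 1) → ends 32
  hp at 32 (size 1, align 1) → ends 33
  score at 33 (size 4, align 1) → ends 37
  total 37 bytes, alignment 1
40 − 37 = 3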